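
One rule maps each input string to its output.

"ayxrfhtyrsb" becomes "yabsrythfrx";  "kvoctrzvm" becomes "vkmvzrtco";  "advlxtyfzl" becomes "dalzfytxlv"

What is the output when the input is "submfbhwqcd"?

Each output is the input with this applied: move the first 2 characters to the end (rotate left by 2), then reverse the string.
So "submfbhwqcd" becomes "usdcqwhbfmb".

usdcqwhbfmb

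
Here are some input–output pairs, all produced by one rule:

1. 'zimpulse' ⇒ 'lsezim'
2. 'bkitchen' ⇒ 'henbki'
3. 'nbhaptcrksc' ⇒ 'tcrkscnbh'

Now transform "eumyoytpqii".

In each case the input is transformed by: move the first 3 characters to the end (rotate left by 3), then delete the first 2 characters.
For "eumyoytpqii", step one produces "yoytpqiieum"; step two turns that into "ytpqiieum".
(Check on "bkitchen": → "tchenbki" → "henbki" ✓)

ytpqiieum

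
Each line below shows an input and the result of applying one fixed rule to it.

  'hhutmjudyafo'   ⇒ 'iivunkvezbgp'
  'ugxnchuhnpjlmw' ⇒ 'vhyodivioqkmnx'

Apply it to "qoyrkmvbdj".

rpzslnwcek

The transformation: shift every letter 1 place forward in the alphabet (wrapping around).
For "qoyrkmvbdj" the result is "rpzslnwcek".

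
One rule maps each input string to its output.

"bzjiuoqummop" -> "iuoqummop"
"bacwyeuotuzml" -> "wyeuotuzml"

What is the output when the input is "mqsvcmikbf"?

What's happening: delete the first 3 characters.
On "mqsvcmikbf" that produces "vcmikbf".

vcmikbf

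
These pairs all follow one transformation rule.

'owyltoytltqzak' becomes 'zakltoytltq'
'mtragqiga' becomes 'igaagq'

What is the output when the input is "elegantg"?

ntgga

The transformation: delete the first 3 characters, then move the last 3 characters to the front (rotate right by 3).
For "elegantg", step one produces "gantg"; step two turns that into "ntgga".
(Check on "owyltoytltqzak": → "ltoytltqzak" → "zakltoytltq" ✓)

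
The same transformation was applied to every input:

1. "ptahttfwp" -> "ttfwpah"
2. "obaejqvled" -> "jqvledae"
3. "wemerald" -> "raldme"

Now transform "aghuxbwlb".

What's happening: delete the first 2 characters, then move the first 2 characters to the end (rotate left by 2).
Applying both steps to "aghuxbwlb": "huxbwlb", then "xbwlbhu".

xbwlbhu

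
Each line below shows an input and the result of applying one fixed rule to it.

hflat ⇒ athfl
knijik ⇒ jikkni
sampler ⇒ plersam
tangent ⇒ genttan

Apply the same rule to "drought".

The rule is to move the first 3 characters to the end (rotate left by 3).
"drought" → "ughtdro".

ughtdro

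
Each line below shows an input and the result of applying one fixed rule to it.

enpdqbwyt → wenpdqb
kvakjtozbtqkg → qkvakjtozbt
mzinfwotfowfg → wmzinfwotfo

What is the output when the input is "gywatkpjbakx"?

What's happening: delete the last 2 characters, then move the last character to the front.
"gywatkpjbakx" → "agywatkpjb".

agywatkpjb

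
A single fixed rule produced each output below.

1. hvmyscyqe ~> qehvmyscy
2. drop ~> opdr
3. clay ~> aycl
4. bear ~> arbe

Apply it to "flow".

Each output is the input with this applied: move the last 2 characters to the front (rotate right by 2).
On "flow" that produces "owfl".

owfl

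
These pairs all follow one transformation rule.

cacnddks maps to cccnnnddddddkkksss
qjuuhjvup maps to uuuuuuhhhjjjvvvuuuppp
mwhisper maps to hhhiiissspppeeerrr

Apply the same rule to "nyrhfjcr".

Looking at the pairs, the operation is to delete the first 2 characters, then repeat every character 3 times.
For "nyrhfjcr", step one produces "rhfjcr"; step two turns that into "rrrhhhfffjjjcccrrr".

rrrhhhfffjjjcccrrr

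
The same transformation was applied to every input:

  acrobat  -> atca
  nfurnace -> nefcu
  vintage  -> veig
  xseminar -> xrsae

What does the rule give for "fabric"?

fca

Rule — take characters alternately from the front and the back (1st, last, 2nd, 2nd-last, ...), then delete the last 3 characters.
"fabric" → "fcaibr" → "fca".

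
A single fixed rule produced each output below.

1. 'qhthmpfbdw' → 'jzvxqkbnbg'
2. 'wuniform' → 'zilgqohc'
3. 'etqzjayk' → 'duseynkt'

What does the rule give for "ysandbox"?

xvirsmuh

What's happening: swap the front and back halves of the string, then shift every letter 6 places backward in the alphabet (wrapping around).
On "ysandbox": the first step gives "dboxysan", and the second then gives "xvirsmuh".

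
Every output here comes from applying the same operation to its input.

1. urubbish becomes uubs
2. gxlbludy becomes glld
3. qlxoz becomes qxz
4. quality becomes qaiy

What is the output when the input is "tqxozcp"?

txzp

The rule is to keep every other character starting from the first (positions 1st, 3rd, 5th, ...).
On "tqxozcp" that produces "txzp".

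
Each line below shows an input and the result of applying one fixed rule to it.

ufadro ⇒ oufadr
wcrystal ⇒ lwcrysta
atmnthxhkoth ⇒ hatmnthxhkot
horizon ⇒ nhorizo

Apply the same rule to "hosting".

ghostin

The transformation: move the last character to the front.
Applying that to "hosting" gives "ghostin".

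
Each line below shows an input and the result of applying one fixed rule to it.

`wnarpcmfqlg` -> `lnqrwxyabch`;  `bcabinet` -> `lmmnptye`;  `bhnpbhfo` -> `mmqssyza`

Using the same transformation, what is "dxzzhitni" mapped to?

osttyeikk

What's happening: sort the characters into alphabetical order, then shift every letter 11 places forward in the alphabet (wrapping around).
"dxzzhitni" → "dhiintxzz" → "osttyeikk".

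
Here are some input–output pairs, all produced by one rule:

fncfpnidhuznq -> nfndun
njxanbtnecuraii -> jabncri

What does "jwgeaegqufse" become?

Each output is the input with this applied: keep every other character starting from the second (positions 2nd, 4th, 6th, ...).
So "jwgeaegqufse" becomes "weeqfe".

weeqfe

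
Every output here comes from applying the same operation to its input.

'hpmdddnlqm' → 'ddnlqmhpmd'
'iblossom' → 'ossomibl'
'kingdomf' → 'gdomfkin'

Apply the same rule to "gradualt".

Looking at the pairs, the operation is to swap the front and back halves of the string, then move the last character to the front.
Applying that to "gradualt" gives "dualtgra".

dualtgra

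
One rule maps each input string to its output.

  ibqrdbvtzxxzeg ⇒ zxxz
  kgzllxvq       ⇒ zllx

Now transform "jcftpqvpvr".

Each output is the input with this applied: move the last 2 characters to the front (rotate right by 2), then keep only the last 4 characters.
Starting from "jcftpqvpvr": after the first operation, "vrjcftpqvp"; after the second, "pqvp".

pqvp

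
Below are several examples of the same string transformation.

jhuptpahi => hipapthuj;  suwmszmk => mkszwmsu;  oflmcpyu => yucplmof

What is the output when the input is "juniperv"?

Rule — reverse the string, then swap each adjacent pair of characters (1↔2, 3↔4, ...).
Working it through for "juniperv": intermediate "vrepinuj", final "rvpeniju".

rvpeniju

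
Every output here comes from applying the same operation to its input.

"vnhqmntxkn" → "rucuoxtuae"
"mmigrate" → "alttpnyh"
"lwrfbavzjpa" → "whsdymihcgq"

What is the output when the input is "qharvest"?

zaxohycl

Each output is the input with this applied: shift every letter 7 places forward in the alphabet (wrapping around), then move the last 2 characters to the front (rotate right by 2).
Applying both steps to "qharvest": "xohyclza", then "zaxohycl".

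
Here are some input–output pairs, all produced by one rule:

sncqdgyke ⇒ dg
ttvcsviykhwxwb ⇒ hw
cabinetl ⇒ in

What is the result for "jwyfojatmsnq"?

tm

Looking at the pairs, the operation is to move the last 3 characters to the front (rotate right by 3), then keep only the last 2 characters.
For "jwyfojatmsnq", step one produces "snqjwyfojatm"; step two turns that into "tm".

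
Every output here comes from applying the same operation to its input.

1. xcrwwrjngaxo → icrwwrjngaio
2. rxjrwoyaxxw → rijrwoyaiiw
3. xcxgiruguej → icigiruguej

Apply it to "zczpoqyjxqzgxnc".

Looking at the pairs, the operation is to replace every "x" with "i".
Applying that to "zczpoqyjxqzgxnc" gives "zczpoqyjiqzginc".

zczpoqyjiqzginc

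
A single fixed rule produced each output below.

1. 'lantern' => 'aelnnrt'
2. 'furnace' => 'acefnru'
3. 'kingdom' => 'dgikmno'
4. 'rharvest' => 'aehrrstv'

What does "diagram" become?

aadgimr

Each output is the input with this applied: sort the characters into alphabetical order.
"diagram" → "aadgimr".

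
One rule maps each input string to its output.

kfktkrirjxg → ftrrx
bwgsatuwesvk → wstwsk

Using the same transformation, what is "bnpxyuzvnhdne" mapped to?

nxuvhn

The pattern: keep every other character starting from the second (positions 2nd, 4th, 6th, ...).
Doing the same to "bnpxyuzvnhdne": "nxuvhn".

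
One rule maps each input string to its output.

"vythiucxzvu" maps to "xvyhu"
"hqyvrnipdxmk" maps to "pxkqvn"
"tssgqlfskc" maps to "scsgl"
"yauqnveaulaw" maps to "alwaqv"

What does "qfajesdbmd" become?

bdfjs

The pattern: keep every other character starting from the second (positions 2nd, 4th, 6th, ...), then move the first 3 characters to the end (rotate left by 3).
"qfajesdbmd" → "fjsbd" → "bdfjs".
(Check on "hqyvrnipdxmk": → "qvnpxk" → "pxkqvn" ✓)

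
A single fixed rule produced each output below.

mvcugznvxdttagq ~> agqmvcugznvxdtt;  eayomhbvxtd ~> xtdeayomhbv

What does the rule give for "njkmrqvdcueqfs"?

qfsnjkmrqvdcue

The transformation: move the last 3 characters to the front (rotate right by 3).
Doing the same to "njkmrqvdcueqfs": "qfsnjkmrqvdcue".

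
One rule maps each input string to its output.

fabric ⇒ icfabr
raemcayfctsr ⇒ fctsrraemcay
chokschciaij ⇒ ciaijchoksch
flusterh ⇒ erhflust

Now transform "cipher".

erciph

The transformation: swap the front and back halves of the string, then move the first character to the end.
"cipher" → "erciph".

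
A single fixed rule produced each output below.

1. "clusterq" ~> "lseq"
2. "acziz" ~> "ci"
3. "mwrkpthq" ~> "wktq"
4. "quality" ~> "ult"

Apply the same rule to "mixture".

What's happening: keep every other character starting from the second (positions 2nd, 4th, 6th, ...).
So "mixture" becomes "itr".

itr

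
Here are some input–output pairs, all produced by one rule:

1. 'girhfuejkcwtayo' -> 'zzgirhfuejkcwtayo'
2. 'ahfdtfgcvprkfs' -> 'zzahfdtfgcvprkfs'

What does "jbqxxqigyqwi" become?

Looking at the pairs, the operation is to prepend "zz".
Applying that to "jbqxxqigyqwi" gives "zzjbqxxqigyqwi".

zzjbqxxqigyqwi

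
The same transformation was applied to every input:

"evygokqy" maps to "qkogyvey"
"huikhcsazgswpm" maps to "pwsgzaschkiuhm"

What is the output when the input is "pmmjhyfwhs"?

hwfyhjmmps

The rule is to move the last character to the front, then reverse the string.
"pmmjhyfwhs" → "spmmjhyfwh" → "hwfyhjmmps".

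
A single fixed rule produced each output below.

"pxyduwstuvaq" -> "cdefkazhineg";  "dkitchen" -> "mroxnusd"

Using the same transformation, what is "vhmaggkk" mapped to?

The transformation: shift every letter 10 places forward in the alphabet (wrapping around), then swap the front and back halves of the string.
For "vhmaggkk", step one produces "frwkqquu"; step two turns that into "qquufrwk".

qquufrwk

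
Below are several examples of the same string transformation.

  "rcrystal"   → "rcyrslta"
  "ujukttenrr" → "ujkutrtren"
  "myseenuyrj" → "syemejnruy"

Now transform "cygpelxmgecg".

gypceglcxemg

The pattern: move the first 2 characters to the end (rotate left by 2), then take characters alternately from the front and the back (1st, last, 2nd, 2nd-last, ...).
For "cygpelxmgecg", step one produces "gpelxmgecgcy"; step two turns that into "gypceglcxemg".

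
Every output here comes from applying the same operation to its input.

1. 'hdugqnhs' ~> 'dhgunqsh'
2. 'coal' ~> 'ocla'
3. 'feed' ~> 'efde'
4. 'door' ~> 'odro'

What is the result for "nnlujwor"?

The transformation: swap each adjacent pair of characters (1↔2, 3↔4, ...).
"nnlujwor" → "nnulwjro".

nnulwjro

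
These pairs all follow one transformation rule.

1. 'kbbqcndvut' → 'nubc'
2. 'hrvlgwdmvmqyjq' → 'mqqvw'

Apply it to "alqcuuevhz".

Rule — swap the front and back halves of the string, then keep one character in every 3, starting at position 1 (positions 1st, 4th, 7th, ...).
On "alqcuuevhz": the first step gives "uevhzalqcu", and the second then gives "uhlu".

uhlu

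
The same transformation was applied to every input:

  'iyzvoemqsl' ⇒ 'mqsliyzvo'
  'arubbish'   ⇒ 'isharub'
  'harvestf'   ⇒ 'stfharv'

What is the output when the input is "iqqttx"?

Rule — swap the front and back halves of the string, then delete the first character.
"iqqttx" → "txiqq".

txiqq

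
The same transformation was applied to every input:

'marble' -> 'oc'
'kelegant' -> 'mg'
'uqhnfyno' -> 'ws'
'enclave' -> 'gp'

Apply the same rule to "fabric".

hc

Rule — shift every letter 2 places forward in the alphabet (wrapping around), then keep only the first 2 characters.
"fabric" → "hcdtke" → "hc".
(Check on "uqhnfyno": → "wsjphapq" → "ws" ✓)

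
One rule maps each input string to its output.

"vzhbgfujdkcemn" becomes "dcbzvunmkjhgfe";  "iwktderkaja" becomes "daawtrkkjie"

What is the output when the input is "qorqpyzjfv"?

ojfzyvrqqp

The rule is to sort the characters into reverse alphabetical order, then move the last 3 characters to the front (rotate right by 3).
Working it through for "qorqpyzjfv": intermediate "zyvrqqpojf", final "ojfzyvrqqp".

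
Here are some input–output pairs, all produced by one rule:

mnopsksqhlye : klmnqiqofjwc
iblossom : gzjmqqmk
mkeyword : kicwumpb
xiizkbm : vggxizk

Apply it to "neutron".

lcsrpml

Looking at the pairs, the operation is to shift every letter 2 places backward in the alphabet (wrapping around).
Applying that to "neutron" gives "lcsrpml".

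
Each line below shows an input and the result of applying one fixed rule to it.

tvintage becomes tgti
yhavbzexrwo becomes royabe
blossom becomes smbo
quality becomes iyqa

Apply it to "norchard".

The transformation: keep every other character starting from the first (positions 1st, 3rd, 5th, ...), then move the last 2 characters to the front (rotate right by 2).
Applying both steps to "norchard": "nrhr", then "hrnr".

hrnr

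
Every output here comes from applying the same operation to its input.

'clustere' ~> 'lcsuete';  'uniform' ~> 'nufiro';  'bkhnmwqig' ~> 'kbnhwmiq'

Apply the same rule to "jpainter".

The pattern: swap each adjacent pair of characters (1↔2, 3↔4, ...), then delete the last character.
Applying both steps to "jpainter": "pjiatnre", then "pjiatnr".

pjiatnr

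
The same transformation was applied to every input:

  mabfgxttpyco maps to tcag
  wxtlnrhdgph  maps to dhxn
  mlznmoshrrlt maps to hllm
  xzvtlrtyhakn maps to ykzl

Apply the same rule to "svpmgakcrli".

Looking at the pairs, the operation is to keep one character in every 3, starting at position 2 (positions 2nd, 5th, 8th, ...), then move the last 2 characters to the front (rotate right by 2).
Starting from "svpmgakcrli": after the first operation, "vgci"; after the second, "civg".

civg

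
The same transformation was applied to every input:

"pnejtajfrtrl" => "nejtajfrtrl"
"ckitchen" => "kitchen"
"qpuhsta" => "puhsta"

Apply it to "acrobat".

The transformation: delete the first character.
So "acrobat" becomes "crobat".

crobat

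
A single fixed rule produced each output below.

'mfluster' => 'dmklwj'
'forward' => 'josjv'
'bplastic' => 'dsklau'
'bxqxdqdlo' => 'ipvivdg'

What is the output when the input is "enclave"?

Looking at the pairs, the operation is to delete the first 2 characters, then shift every letter 8 places backward in the alphabet (wrapping around).
Working it through for "enclave": intermediate "clave", final "udsnw".
(Check on "bxqxdqdlo": → "qxdqdlo" → "ipvivdg" ✓)

udsnw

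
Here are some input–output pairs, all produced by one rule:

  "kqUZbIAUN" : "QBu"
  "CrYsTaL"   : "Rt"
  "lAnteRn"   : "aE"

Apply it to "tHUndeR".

The pattern: keep one character in every 3, starting at position 2 (positions 2nd, 5th, 8th, ...), then flip the case of every letter.
Starting from "tHUndeR": after the first operation, "Hd"; after the second, "hD".
(Check on "CrYsTaL": → "rT" → "Rt" ✓)

hD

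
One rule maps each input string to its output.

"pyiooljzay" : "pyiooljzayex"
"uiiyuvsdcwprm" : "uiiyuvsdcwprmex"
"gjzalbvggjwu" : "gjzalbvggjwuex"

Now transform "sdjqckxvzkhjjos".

sdjqckxvzkhjjosex

The rule is to append "ex".
"sdjqckxvzkhjjos" → "sdjqckxvzkhjjosex".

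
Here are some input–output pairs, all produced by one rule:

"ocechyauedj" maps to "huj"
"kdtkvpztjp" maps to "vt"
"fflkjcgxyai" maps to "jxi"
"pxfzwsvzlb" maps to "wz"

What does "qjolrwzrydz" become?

Rule — delete the first 3 characters, then keep one character in every 3, starting at position 2 (positions 2nd, 5th, 8th, ...).
Applying both steps to "qjolrwzrydz": "lrwzrydz", then "rrz".
(Check on "pxfzwsvzlb": → "zwsvzlb" → "wz" ✓)

rrz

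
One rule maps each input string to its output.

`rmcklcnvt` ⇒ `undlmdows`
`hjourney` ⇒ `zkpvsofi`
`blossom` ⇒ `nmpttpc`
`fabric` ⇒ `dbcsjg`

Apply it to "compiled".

epnqjmfd

Each output is the input with this applied: swap the first and last characters, then shift every letter 1 place forward in the alphabet (wrapping around).
On "compiled" that produces "epnqjmfd".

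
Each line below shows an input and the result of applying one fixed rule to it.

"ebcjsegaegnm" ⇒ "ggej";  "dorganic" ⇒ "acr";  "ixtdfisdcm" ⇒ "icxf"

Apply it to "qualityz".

The transformation: swap the front and back halves of the string, then keep one character in every 3, starting at position 1 (positions 1st, 4th, 7th, ...).
"qualityz" → "ityzqual" → "iza".

iza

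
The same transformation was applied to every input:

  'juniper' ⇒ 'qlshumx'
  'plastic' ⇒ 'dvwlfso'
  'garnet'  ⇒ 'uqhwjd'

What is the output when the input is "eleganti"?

In each case the input is transformed by: shift every letter 3 places forward in the alphabet (wrapping around), then move the first 2 characters to the end (rotate left by 2).
"eleganti" → "hohjdqwl" → "hjdqwlho".

hjdqwlho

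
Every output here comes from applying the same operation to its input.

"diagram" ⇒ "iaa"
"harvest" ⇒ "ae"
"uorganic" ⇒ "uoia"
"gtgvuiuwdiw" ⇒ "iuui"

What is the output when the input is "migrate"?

The pattern: take characters alternately from the front and the back (1st, last, 2nd, 2nd-last, ...), then keep only the vowels.
Starting from "migrate": after the first operation, "meitgar"; after the second, "eia".

eia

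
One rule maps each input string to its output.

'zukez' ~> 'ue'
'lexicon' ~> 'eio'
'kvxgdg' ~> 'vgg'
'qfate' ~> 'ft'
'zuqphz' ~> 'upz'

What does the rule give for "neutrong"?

In each case the input is transformed by: keep every other character starting from the second (positions 2nd, 4th, 6th, ...).
"neutrong" → "etog".

etog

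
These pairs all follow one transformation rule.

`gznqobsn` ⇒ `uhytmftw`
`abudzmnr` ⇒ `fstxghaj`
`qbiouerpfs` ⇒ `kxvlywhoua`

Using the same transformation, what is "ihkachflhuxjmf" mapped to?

Rule — swap the front and back halves of the string, then shift every letter 6 places forward in the alphabet (wrapping around).
Working it through for "ihkachflhuxjmf": intermediate "lhuxjmfihkachf", final "rnadpslonqginl".
(Check on "abudzmnr": → "zmnrabud" → "fstxghaj" ✓)

rnadpslonqginl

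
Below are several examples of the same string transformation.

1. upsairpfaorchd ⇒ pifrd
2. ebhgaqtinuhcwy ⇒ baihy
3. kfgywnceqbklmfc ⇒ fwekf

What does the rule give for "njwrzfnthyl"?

What's happening: keep one character in every 3, starting at position 2 (positions 2nd, 5th, 8th, ...).
On "njwrzfnthyl" that produces "jztl".

jztl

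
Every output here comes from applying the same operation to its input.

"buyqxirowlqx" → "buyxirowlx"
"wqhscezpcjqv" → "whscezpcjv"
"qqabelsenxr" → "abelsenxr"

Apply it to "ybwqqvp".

The rule is to remove every "q".
"ybwqqvp" → "ybwvp".

ybwvp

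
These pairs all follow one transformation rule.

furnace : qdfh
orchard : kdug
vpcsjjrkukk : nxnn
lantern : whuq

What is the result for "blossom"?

Looking at the pairs, the operation is to shift every letter 3 places forward in the alphabet (wrapping around), then keep only the last 4 characters.
On "blossom": the first step gives "eorvvrp", and the second then gives "vvrp".

vvrp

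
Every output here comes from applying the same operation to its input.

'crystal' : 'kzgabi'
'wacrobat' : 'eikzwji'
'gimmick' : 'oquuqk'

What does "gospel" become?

In each case the input is transformed by: shift every letter 8 places forward in the alphabet (wrapping around), then delete the last character.
For "gospel", step one produces "owaxmt"; step two turns that into "owaxm".

owaxm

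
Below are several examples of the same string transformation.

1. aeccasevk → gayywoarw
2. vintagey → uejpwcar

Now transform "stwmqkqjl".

hpsimgmfo

The transformation: swap the first and last characters, then shift every letter 4 places backward in the alphabet (wrapping around).
Working it through for "stwmqkqjl": intermediate "ltwmqkqjs", final "hpsimgmfo".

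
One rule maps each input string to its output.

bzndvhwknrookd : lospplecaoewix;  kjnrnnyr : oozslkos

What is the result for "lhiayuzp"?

Looking at the pairs, the operation is to swap the front and back halves of the string, then shift every letter 1 place forward in the alphabet (wrapping around).
Working it through for "lhiayuzp": intermediate "yuzplhia", final "zvaqmijb".

zvaqmijb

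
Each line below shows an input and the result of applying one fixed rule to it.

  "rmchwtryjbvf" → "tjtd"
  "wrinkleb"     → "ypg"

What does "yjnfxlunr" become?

What's happening: keep one character in every 3, starting at position 1 (positions 1st, 4th, 7th, ...), then shift every letter 2 places forward in the alphabet (wrapping around).
Starting from "yjnfxlunr": after the first operation, "yfu"; after the second, "ahw".
(Check on "wrinkleb": → "wne" → "ypg" ✓)

ahw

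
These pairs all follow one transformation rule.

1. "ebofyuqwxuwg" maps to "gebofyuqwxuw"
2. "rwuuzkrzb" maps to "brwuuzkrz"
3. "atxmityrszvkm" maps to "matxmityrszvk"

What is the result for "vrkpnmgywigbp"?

In each case the input is transformed by: move the last character to the front.
On "vrkpnmgywigbp" that produces "pvrkpnmgywigb".

pvrkpnmgywigb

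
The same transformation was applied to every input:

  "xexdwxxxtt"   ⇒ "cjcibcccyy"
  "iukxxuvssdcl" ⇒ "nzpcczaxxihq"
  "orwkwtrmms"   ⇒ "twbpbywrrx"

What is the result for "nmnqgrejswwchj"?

srsvlwjoxbbhmo

What's happening: shift every letter 5 places forward in the alphabet (wrapping around).
Applying that to "nmnqgrejswwchj" gives "srsvlwjoxbbhmo".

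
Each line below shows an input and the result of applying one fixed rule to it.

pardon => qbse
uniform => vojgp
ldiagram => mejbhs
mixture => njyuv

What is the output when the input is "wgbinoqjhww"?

xhcjoprki

Looking at the pairs, the operation is to shift every letter 1 place forward in the alphabet (wrapping around), then delete the last 2 characters.
Applying that to "wgbinoqjhww" gives "xhcjoprki".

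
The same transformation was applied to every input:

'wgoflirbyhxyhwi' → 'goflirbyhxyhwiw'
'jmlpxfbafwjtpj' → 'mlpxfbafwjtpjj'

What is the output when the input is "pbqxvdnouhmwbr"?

The pattern: move the first character to the end.
Applying that to "pbqxvdnouhmwbr" gives "bqxvdnouhmwbrp".

bqxvdnouhmwbrp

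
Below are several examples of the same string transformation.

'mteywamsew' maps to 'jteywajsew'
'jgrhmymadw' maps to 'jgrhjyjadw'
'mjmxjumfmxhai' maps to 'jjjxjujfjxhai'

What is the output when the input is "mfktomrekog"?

Each output is the input with this applied: replace every "m" with "j".
Doing the same to "mfktomrekog": "jfktojrekog".

jfktojrekog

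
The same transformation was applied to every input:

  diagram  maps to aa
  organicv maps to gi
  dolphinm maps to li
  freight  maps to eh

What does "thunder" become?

ue

Each output is the input with this applied: keep one character in every 3, starting at position 3 (positions 3rd, 6th, 9th, ...).
For "thunder" the result is "ue".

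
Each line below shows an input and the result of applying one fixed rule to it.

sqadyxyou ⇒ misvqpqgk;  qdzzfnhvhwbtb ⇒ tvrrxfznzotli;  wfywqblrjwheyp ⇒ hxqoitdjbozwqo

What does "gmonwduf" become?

Rule — shift every letter 8 places backward in the alphabet (wrapping around), then swap the first and last characters.
So "gmonwduf" becomes "xegfovmy".

xegfovmy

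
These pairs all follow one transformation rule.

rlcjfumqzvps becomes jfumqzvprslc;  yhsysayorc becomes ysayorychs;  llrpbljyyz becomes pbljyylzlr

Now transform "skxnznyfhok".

Rule — swap the first and last characters, then move the first 3 characters to the end (rotate left by 3).
For "skxnznyfhok", step one produces "kkxnznyfhos"; step two turns that into "nznyfhoskkx".

nznyfhoskkx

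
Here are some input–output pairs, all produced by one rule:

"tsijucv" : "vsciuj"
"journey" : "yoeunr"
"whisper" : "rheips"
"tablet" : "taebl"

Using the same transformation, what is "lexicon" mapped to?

Each output is the input with this applied: take characters alternately from the front and the back (1st, last, 2nd, 2nd-last, ...), then delete the first character.
Starting from "lexicon": after the first operation, "lneoxci"; after the second, "neoxci".

neoxci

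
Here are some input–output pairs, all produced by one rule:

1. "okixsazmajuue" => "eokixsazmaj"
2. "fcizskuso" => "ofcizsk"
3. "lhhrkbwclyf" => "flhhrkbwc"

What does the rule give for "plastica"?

What's happening: move the last character to the front, then delete the last 2 characters.
"plastica" → "aplastic" → "aplast".
(Check on "fcizskuso": → "ofcizskus" → "ofcizsk" ✓)

aplast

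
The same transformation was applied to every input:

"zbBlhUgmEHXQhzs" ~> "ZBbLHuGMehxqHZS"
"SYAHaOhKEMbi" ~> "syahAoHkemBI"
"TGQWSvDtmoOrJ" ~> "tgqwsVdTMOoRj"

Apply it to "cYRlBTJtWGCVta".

CyrLbtjTwgcvTA

In each case the input is transformed by: flip the case of every letter.
On "cYRlBTJtWGCVta" that produces "CyrLbtjTwgcvTA".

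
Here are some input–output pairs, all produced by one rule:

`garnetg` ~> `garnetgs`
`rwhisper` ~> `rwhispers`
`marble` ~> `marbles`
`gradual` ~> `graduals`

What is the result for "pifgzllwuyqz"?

pifgzllwuyqzs

In each case the input is transformed by: append "s".
So "pifgzllwuyqz" becomes "pifgzllwuyqzs".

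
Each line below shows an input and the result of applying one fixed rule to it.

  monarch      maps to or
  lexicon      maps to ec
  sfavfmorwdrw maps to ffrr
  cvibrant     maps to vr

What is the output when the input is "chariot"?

Looking at the pairs, the operation is to move the last character to the front, then keep one character in every 3, starting at position 3 (positions 3rd, 6th, 9th, ...).
Working it through for "chariot": intermediate "tchario", final "hi".

hi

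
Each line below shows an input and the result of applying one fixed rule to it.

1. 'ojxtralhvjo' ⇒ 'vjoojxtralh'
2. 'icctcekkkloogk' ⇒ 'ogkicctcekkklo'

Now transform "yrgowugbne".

Each output is the input with this applied: move the last 3 characters to the front (rotate right by 3).
"yrgowugbne" → "bneyrgowug".

bneyrgowug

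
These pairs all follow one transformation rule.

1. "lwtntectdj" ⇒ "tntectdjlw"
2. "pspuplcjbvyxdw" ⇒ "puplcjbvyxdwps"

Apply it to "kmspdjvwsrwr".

spdjvwsrwrkm

What's happening: move the first 2 characters to the end (rotate left by 2).
On "kmspdjvwsrwr" that produces "spdjvwsrwrkm".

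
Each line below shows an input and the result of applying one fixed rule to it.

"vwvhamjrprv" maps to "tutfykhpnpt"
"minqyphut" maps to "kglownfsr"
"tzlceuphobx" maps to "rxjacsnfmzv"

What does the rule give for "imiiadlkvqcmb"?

The transformation: shift every letter 2 places backward in the alphabet (wrapping around).
So "imiiadlkvqcmb" becomes "gkggybjitoakz".

gkggybjitoakz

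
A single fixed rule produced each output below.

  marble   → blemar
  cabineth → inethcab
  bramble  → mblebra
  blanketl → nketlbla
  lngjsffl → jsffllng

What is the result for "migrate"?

What's happening: move the first 3 characters to the end (rotate left by 3).
On "migrate" that produces "ratemig".

ratemig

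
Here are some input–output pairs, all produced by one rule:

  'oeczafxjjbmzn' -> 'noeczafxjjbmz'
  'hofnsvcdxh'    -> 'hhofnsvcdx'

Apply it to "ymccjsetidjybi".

What's happening: move the last character to the front.
For "ymccjsetidjybi" the result is "iymccjsetidjyb".

iymccjsetidjyb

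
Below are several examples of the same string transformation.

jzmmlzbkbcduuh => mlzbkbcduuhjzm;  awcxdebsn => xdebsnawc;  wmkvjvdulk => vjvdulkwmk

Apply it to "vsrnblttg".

nblttgvsr

The pattern: move the first 3 characters to the end (rotate left by 3).
Applying that to "vsrnblttg" gives "nblttgvsr".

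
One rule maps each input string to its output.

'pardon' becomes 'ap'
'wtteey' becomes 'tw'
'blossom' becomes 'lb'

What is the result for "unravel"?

What's happening: swap each adjacent pair of characters (1↔2, 3↔4, ...), then keep only the first 2 characters.
Working it through for "unravel": intermediate "nuarevl", final "nu".
(Check on "wtteey": → "twetye" → "tw" ✓)

nu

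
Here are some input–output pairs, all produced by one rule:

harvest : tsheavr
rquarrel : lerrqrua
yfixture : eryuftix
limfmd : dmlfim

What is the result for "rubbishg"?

ghrsuibb

Looking at the pairs, the operation is to move the last character to the front, then take characters alternately from the front and the back (1st, last, 2nd, 2nd-last, ...).
"rubbishg" → "grubbish" → "ghrsuibb".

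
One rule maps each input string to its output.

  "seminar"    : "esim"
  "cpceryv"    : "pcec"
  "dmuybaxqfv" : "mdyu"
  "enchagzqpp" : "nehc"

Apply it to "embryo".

merb

The rule is to swap each adjacent pair of characters (1↔2, 3↔4, ...), then keep only the first 4 characters.
Applying that to "embryo" gives "merb".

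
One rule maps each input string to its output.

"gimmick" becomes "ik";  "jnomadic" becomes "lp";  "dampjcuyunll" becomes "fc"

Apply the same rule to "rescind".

tg

The pattern: shift every letter 2 places forward in the alphabet (wrapping around), then keep only the first 2 characters.
For "rescind", step one produces "tguekpf"; step two turns that into "tg".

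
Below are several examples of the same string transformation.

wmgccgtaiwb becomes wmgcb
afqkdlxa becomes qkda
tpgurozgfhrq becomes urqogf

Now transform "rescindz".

snec

Rule — sort the characters into reverse alphabetical order, then keep every other character starting from the second (positions 2nd, 4th, 6th, ...).
Applying both steps to "rescindz": "zsrniedc", then "snec".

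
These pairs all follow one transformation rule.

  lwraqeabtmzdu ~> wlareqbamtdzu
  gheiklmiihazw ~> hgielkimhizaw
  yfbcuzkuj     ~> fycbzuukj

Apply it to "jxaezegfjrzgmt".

xjeaezfgrjgztm

Rule — swap each adjacent pair of characters (1↔2, 3↔4, ...).
"jxaezegfjrzgmt" → "xjeaezfgrjgztm".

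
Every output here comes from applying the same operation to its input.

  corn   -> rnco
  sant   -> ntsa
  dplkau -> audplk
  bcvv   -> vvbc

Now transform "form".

In each case the input is transformed by: move the last 2 characters to the front (rotate right by 2).
So "form" becomes "rmfo".

rmfo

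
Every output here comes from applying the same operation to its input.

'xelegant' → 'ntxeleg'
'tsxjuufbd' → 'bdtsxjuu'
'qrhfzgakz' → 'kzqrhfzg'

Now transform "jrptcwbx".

The pattern: move the last 3 characters to the front (rotate right by 3), then delete the first character.
For "jrptcwbx" the result is "bxjrptc".

bxjrptc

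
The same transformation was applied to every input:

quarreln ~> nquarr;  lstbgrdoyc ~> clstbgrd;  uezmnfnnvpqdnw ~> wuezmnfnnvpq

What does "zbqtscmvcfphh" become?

hzbqtscmvcf

The pattern: move the last character to the front, then delete the last 2 characters.
For "zbqtscmvcfphh", step one produces "hzbqtscmvcfph"; step two turns that into "hzbqtscmvcf".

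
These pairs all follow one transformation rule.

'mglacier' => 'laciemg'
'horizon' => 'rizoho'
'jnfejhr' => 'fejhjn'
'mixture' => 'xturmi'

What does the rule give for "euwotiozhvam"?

Rule — delete the last character, then move the first 2 characters to the end (rotate left by 2).
Applying both steps to "euwotiozhvam": "euwotiozhva", then "wotiozhvaeu".

wotiozhvaeu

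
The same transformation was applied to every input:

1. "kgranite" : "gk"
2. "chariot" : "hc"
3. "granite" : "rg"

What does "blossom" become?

lb

Rule — swap each adjacent pair of characters (1↔2, 3↔4, ...), then keep only the first 2 characters.
Working it through for "blossom": intermediate "lbsoosm", final "lb".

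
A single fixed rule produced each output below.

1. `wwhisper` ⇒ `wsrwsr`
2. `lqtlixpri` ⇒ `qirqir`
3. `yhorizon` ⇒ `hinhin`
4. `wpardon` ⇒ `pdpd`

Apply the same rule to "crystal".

Each output is the input with this applied: keep one character in every 3, starting at position 2 (positions 2nd, 5th, 8th, ...), then write the whole string twice.
So "crystal" becomes "rtrt".
(Check on "lqtlixpri": → "qir" → "qirqir" ✓)

rtrt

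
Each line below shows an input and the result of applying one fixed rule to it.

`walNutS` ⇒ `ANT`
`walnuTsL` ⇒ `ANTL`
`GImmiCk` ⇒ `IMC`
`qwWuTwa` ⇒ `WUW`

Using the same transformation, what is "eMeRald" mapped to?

MRL

What's happening: keep every other character starting from the second (positions 2nd, 4th, 6th, ...), then convert every letter to uppercase.
Doing the same to "eMeRald": "MRL".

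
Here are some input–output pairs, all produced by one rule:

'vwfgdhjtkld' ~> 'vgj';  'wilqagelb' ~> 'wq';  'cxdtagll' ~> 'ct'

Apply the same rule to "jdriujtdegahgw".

jitg

Looking at the pairs, the operation is to keep one character in every 3, starting at position 1 (positions 1st, 4th, 7th, ...), then delete the last character.
Applying both steps to "jdriujtdegahgw": "jitgg", then "jitg".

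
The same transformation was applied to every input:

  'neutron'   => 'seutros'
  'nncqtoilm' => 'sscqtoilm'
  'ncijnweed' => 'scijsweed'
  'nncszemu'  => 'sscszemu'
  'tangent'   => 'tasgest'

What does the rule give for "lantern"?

The rule is to replace every "n" with "s".
Applying that to "lantern" gives "lasters".

lasters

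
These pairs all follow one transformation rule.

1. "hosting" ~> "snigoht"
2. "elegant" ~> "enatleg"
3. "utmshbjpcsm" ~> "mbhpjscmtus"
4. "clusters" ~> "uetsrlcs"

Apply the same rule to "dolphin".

What's happening: swap each adjacent pair of characters (1↔2, 3↔4, ...), then move the first 3 characters to the end (rotate left by 3).
Starting from "dolphin": after the first operation, "odplihn"; after the second, "lihnodp".

lihnodp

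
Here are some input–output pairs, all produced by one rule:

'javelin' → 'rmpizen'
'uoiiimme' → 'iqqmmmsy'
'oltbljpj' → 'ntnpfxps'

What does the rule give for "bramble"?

The rule is to shift every letter 4 places forward in the alphabet (wrapping around), then reverse the string.
Working it through for "bramble": intermediate "fveqfpi", final "ipfqevf".
(Check on "oltbljpj": → "spxfpntn" → "ntnpfxps" ✓)

ipfqevf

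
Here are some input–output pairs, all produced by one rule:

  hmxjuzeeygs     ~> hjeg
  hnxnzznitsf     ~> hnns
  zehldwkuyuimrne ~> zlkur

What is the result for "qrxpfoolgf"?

Looking at the pairs, the operation is to keep one character in every 3, starting at position 1 (positions 1st, 4th, 7th, ...).
So "qrxpfoolgf" becomes "qpof".

qpof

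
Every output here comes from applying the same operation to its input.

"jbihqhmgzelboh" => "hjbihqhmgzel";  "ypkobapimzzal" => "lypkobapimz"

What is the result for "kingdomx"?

The transformation: move the last character to the front, then delete the last 2 characters.
Starting from "kingdomx": after the first operation, "xkingdom"; after the second, "xkingd".

xkingd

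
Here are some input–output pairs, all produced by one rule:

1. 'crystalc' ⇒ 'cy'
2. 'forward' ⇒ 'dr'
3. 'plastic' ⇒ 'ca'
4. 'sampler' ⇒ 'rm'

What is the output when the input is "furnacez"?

Each output is the input with this applied: move the last 3 characters to the front (rotate right by 3), then keep one character in every 3, starting at position 3 (positions 3rd, 6th, 9th, ...).
Applying that to "furnacez" gives "zr".

zr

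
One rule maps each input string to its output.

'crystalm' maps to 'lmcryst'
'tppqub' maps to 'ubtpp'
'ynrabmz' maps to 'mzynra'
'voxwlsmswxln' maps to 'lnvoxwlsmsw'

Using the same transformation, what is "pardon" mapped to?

onpar

The transformation: move the last 3 characters to the front (rotate right by 3), then delete the first character.
On "pardon": the first step gives "donpar", and the second then gives "onpar".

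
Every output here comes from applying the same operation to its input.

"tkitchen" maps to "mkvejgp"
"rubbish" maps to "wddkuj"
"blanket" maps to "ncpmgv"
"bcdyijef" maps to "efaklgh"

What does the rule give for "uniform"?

pkhqto

The rule is to delete the first character, then shift every letter 2 places forward in the alphabet (wrapping around).
Working it through for "uniform": intermediate "niform", final "pkhqto".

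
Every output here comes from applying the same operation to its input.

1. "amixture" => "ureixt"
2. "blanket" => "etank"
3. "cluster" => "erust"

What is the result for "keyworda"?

The transformation: delete the first 2 characters, then move the first 3 characters to the end (rotate left by 3).
Applying both steps to "keyworda": "yworda", then "rdaywo".

rdaywo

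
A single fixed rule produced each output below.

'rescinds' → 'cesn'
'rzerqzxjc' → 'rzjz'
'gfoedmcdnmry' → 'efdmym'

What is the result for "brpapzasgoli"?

The transformation: keep every other character starting from the second (positions 2nd, 4th, 6th, ...), then swap each adjacent pair of characters (1↔2, 3↔4, ...).
Starting from "brpapzasgoli": after the first operation, "razsoi"; after the second, "arszio".

arszio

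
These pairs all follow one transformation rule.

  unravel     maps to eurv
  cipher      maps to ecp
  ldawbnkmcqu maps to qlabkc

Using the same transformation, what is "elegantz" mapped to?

In each case the input is transformed by: move the last 2 characters to the front (rotate right by 2), then keep every other character starting from the first (positions 1st, 3rd, 5th, ...).
Applying both steps to "elegantz": "tzelegan", then "teea".

teea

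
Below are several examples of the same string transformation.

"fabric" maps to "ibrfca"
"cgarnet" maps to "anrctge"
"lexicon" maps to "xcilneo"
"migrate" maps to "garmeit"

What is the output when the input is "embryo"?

ybreom

Looking at the pairs, the operation is to take characters alternately from the front and the back (1st, last, 2nd, 2nd-last, ...), then move the last 3 characters to the front (rotate right by 3).
Applying both steps to "embryo": "eomybr", then "ybreom".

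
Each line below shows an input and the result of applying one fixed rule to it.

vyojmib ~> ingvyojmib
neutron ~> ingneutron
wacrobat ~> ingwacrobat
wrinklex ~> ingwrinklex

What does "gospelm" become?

What's happening: prepend "ing".
Doing the same to "gospelm": "inggospelm".

inggospelm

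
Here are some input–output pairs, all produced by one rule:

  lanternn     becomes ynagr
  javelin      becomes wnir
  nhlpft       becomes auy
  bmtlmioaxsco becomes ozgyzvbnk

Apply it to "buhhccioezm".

In each case the input is transformed by: shift every letter 13 places forward in the alphabet (wrapping around) — i.e. ROT13, then delete the last 3 characters.
For "buhhccioezm", step one produces "ohuuppvbrmz"; step two turns that into "ohuuppvb".

ohuuppvb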